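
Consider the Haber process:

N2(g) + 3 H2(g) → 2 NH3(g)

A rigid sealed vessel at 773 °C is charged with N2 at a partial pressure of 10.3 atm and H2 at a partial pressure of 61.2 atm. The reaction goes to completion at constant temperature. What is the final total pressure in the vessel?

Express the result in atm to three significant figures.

At constant V, partial pressures at 773 °C are proportional to moles, so apply stoichiometry directly to pressures.
P(H2) required for 10.3 atm of N2 = (3/1) × 10.3 = 30.90 atm; available 61.2 atm, so N2 is limiting.
P(H2) remaining = 61.2 − (3/1) × 10.3 = 30.30 atm
P(gaseous products) = (2)/1 × 10.3 = 20.60 atm
P_total at 773 °C = 30.30 + 20.60 = 50.90 atm

50.9 atm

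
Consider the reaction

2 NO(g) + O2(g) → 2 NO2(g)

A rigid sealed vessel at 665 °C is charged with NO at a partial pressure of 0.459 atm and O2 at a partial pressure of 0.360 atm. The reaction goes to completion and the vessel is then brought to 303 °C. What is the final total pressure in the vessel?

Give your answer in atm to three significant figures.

With V and T fixed, P_i ∝ n_i, so the mole ratios apply directly to partial pressures at 665 °C.
P(O2) required for 0.459 atm of NO = (1/2) × 0.459 = 0.2295 atm; available 0.360 atm, so NO is limiting.
P(O2) remaining = 0.360 − (1/2) × 0.459 = 0.1305 atm
P(gaseous products) = (2)/2 × 0.459 = 0.4590 atm
P_total at 665 °C = 0.1305 + 0.4590 = 0.5895 atm
Scaling to 303 °C: P = 0.5895 × 576.15/938.15 = 0.3620 atm

0.362 atm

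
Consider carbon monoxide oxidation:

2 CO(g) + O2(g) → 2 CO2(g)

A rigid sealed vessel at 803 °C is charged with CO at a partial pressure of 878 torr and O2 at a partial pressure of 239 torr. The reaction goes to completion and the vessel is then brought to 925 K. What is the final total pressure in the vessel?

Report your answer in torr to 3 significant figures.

Because the vessel is rigid and T is held at 803 °C, work the stoichiometry in partial pressures (P_i = n_iRT/V).
P(O2) required for 878 torr of CO = (1/2) × 878 = 439.0 torr; available 239 torr, so O2 is limiting.
P(CO) remaining = 878 − (2/1) × 239 = 400.0 torr
P(gaseous products) = (2)/1 × 239 = 478.0 torr
P_total at 803 °C = 400.0 + 478.0 = 878.0 torr
Scaling to 925 K: P = 878.0 × 925/1076.15 = 754.7 torr

755 torr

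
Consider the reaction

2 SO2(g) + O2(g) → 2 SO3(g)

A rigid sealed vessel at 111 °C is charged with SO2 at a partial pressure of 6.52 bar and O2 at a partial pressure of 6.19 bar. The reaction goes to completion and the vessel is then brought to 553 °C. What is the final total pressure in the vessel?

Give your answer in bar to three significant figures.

With V and T fixed, P_i ∝ n_i, so the mole ratios apply directly to partial pressures at 111 °C.
P(O2) required for 6.52 bar of SO2 = (1/2) × 6.52 = 3.260 bar; available 6.19 bar, so SO2 is limiting.
P(O2) remaining = 6.19 − (1/2) × 6.52 = 2.930 bar
P(gaseous products) = (2)/2 × 6.52 = 6.520 bar
P_total at 111 °C = 2.930 + 6.520 = 9.450 bar
Scaling to 553 °C: P = 9.450 × 826.15/384.15 = 20.32 bar

20.3 bar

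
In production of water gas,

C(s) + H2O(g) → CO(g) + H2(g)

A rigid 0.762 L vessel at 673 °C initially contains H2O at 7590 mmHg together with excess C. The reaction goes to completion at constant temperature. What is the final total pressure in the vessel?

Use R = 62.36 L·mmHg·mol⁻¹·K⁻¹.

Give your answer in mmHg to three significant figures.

Since T and V are fixed, P_final/P_initial = n_final/n_initial = 2/1.
P_final = (2/1) × 7590 = 15180 mmHg

15200 mmHg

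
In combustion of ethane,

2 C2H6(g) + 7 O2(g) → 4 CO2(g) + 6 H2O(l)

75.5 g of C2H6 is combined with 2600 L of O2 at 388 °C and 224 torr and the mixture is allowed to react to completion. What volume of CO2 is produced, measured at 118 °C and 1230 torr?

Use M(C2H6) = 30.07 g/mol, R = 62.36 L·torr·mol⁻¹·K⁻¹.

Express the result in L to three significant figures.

n(C2H6) = 75.5 / 30.07 = 2.511 mol
n(O2) = PV/RT = (224 × 2600) / (62.36 × 661.15) = 14.13 mol
For 2.511 mol C2H6, stoichiometry requires (7/2) × 2.511 = 8.789 mol O2; 14.13 mol is available, so C2H6 is limiting.
n(CO2) = (4/2) × 2.511 = 5.022 mol
V(CO2) = nRT/P = 5.022 × 62.36 × 391.15 / 1230 = 99.59 L

99.6 L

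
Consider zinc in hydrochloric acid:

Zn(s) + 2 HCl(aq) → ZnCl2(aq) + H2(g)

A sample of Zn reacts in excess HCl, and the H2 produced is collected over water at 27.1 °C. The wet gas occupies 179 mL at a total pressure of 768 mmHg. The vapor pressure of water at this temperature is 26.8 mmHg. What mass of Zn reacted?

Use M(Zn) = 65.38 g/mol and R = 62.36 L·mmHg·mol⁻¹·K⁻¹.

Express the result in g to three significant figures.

P(H2) = 768 − 26.8 = 741.2 mmHg
n(H2) = PV/RT = (741.2 × 0.1790) / (62.36 × 300.25) = 0.007086 mol
n(Zn) = (1/1) × 0.007086 = 0.007086 mol
m(Zn) = 0.007086 × 65.38 = 0.4633 g

0.463 g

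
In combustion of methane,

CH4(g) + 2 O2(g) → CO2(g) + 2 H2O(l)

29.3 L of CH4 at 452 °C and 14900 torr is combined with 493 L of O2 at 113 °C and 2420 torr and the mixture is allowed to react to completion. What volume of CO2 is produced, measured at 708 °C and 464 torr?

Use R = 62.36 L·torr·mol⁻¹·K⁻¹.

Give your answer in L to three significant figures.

1270 L

n(CH4) = PV/RT = (14900 × 29.3) / (62.36 × 725.15) = 9.654 mol
n(O2) = PV/RT = (2420 × 493) / (62.36 × 386.15) = 49.55 mol
For 9.654 mol CH4, stoichiometry requires (2/1) × 9.654 = 19.31 mol O2; 49.55 mol is available, so CH4 is limiting.
n(CO2) = (1/1) × 9.654 = 9.654 mol
V(CO2) = nRT/P = 9.654 × 62.36 × 981.15 / 464 = 1273 L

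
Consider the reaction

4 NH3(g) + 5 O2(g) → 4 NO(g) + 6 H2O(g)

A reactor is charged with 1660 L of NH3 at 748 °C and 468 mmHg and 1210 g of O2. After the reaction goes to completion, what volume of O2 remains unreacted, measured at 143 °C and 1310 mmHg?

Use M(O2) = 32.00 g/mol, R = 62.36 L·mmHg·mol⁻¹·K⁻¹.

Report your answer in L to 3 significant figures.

n(NH3) = PV/RT = (468 × 1660) / (62.36 × 1021.15) = 12.20 mol
n(O2) = 1210 / 32.00 = 37.81 mol
For 12.20 mol NH3, stoichiometry requires (5/4) × 12.20 = 15.25 mol O2; 37.81 mol is available, so NH3 is limiting.
n(O2) consumed = (5/4) × 12.20 = 15.25 mol; remaining = 37.81 − 15.25 = 22.56 mol
V(O2) = nRT/P = 22.56 × 62.36 × 416.15 / 1310 = 446.9 L

447 L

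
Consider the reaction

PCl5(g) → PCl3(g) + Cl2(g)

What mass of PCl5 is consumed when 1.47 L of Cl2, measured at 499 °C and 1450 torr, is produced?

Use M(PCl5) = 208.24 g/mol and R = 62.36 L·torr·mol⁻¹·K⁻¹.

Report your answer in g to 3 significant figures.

9.22 g

n(Cl2) = PV/RT = (1450 × 1.47) / (62.36 × 772.15) = 0.04427 mol
n(PCl5) = (1/1) × 0.04427 = 0.04427 mol
m(PCl5) = 0.04427 × 208.24 = 9.219 g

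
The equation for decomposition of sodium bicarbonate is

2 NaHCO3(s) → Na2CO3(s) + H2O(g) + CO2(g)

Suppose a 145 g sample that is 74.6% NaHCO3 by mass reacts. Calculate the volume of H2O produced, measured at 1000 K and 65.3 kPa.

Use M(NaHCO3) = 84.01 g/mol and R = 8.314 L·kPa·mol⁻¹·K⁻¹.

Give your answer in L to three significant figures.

82.0 L

mass of NaHCO3 = 145 × 74.6/100 = 108.2 g
n(NaHCO3) = 108.2 / 84.01 = 1.288 mol
n(H2O) = (1/2) × 1.288 = 0.6440 mol
V = nRT/P = 0.6440 × 8.314 × 1000 / 65.3 = 81.99 L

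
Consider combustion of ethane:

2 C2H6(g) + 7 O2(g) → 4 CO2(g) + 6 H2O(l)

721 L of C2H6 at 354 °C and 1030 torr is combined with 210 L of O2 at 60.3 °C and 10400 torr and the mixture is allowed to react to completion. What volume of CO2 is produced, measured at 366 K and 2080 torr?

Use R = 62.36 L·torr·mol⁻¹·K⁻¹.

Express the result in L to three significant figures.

n(C2H6) = PV/RT = (1030 × 721) / (62.36 × 627.15) = 18.99 mol
n(O2) = PV/RT = (10400 × 210) / (62.36 × 333.45) = 105.0 mol
For 18.99 mol C2H6, stoichiometry requires (7/2) × 18.99 = 66.46 mol O2; 105.0 mol is available, so C2H6 is limiting.
n(CO2) = (4/2) × 18.99 = 37.98 mol
V(CO2) = nRT/P = 37.98 × 62.36 × 366 / 2080 = 416.8 L

417 L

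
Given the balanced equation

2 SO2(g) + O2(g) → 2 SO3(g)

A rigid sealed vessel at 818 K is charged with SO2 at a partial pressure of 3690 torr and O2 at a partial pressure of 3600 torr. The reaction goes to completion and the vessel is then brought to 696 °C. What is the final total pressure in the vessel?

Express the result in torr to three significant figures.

With V and T fixed, P_i ∝ n_i, so the mole ratios apply directly to partial pressures at 818 K.
P(O2) required for 3690 torr of SO2 = (1/2) × 3690 = 1845 torr; available 3600 torr, so SO2 is limiting.
P(O2) remaining = 3600 − (1/2) × 3690 = 1755 torr
P(gaseous products) = (2)/2 × 3690 = 3690 torr
P_total at 818 K = 1755 + 3690 = 5445 torr
Scaling to 696 °C: P = 5445 × 969.15/818 = 6451 torr

6450 torr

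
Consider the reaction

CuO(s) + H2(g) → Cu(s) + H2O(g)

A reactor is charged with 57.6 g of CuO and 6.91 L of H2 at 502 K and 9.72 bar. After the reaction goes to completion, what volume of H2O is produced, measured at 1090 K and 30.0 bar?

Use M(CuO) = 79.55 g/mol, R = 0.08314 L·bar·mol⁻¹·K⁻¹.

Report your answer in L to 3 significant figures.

2.19 L

n(CuO) = 57.6 / 79.55 = 0.7241 mol
n(H2) = PV/RT = (9.72 × 6.91) / (0.08314 × 502) = 1.609 mol
For 0.7241 mol CuO, stoichiometry requires (1/1) × 0.7241 = 0.7241 mol H2; 1.609 mol is available, so CuO is limiting.
n(H2O) = (1/1) × 0.7241 = 0.7241 mol
V(H2O) = nRT/P = 0.7241 × 0.08314 × 1090 / 30.0 = 2.187 L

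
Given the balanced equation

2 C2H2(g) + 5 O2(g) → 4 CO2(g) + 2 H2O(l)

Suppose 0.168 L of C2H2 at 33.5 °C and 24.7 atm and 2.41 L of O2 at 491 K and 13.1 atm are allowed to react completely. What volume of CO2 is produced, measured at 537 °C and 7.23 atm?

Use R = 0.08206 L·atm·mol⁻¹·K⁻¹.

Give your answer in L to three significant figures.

3.03 L

n(C2H2) = PV/RT = (24.7 × 0.168) / (0.08206 × 306.65) = 0.1649 mol
n(O2) = PV/RT = (13.1 × 2.41) / (0.08206 × 491) = 0.7836 mol
For 0.1649 mol C2H2, stoichiometry requires (5/2) × 0.1649 = 0.4123 mol O2; 0.7836 mol is available, so C2H2 is limiting.
n(CO2) = (4/2) × 0.1649 = 0.3298 mol
V(CO2) = nRT/P = 0.3298 × 0.08206 × 810.15 / 7.23 = 3.033 L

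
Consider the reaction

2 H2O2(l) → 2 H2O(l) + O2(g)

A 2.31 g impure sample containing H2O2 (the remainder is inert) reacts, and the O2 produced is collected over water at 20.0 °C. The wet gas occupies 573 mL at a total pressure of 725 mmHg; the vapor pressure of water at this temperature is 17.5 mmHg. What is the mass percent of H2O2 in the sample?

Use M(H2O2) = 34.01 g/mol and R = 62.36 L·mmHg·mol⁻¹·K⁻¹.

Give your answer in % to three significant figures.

65.3 %

P(O2) = 725 − 17.5 = 707.5 mmHg
n(O2) = PV/RT = (707.5 × 0.5730) / (62.36 × 293.15) = 0.02218 mol
n(H2O2) = (2/1) × 0.02218 = 0.04436 mol
m(H2O2) = 0.04436 × 34.01 = 1.509 g
%H2O2 = 1.509 / 2.31 × 100 = 65.32%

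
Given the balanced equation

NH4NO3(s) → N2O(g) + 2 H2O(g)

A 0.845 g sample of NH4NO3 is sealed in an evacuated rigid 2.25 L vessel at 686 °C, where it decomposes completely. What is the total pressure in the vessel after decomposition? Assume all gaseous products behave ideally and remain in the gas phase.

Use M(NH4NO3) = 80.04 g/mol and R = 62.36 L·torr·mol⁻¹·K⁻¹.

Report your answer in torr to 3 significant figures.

842 torr

n(NH4NO3) = 0.845 / 80.04 = 0.01056 mol
n(gas produced) = (3/1) × 0.01056 = 0.03168 mol
P = nRT/V = 0.03168 × 62.36 × 959.15 / 2.25 = 842.2 torr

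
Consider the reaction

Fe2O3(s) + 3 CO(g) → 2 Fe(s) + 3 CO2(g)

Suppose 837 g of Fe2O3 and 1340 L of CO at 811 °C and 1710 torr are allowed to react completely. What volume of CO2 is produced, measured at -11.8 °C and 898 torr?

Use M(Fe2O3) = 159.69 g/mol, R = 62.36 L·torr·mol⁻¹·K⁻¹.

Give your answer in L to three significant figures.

n(Fe2O3) = 837 / 159.69 = 5.241 mol
n(CO) = PV/RT = (1710 × 1340) / (62.36 × 1084.15) = 33.89 mol
For 5.241 mol Fe2O3, stoichiometry requires (3/1) × 5.241 = 15.72 mol CO; 33.89 mol is available, so Fe2O3 is limiting.
n(CO2) = (3/1) × 5.241 = 15.72 mol
V(CO2) = nRT/P = 15.72 × 62.36 × 261.35 / 898 = 285.3 L

285 L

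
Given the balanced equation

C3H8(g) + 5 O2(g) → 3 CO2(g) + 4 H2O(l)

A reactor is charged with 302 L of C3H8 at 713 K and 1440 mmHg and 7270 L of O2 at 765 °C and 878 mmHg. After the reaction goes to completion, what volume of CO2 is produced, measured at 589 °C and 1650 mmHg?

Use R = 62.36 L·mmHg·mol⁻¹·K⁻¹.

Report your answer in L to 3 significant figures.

n(C3H8) = PV/RT = (1440 × 302) / (62.36 × 713) = 9.781 mol
n(O2) = PV/RT = (878 × 7270) / (62.36 × 1038.15) = 98.60 mol
For 9.781 mol C3H8, stoichiometry requires (5/1) × 9.781 = 48.91 mol O2; 98.60 mol is available, so C3H8 is limiting.
n(CO2) = (3/1) × 9.781 = 29.34 mol
V(CO2) = nRT/P = 29.34 × 62.36 × 862.15 / 1650 = 956.0 L

956 L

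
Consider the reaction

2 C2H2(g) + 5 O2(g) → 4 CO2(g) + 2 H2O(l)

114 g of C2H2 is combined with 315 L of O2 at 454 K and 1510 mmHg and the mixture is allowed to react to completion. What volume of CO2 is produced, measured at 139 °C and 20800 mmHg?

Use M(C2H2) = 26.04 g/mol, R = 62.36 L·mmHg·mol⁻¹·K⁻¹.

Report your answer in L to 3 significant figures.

10.8 L

n(C2H2) = 114 / 26.04 = 4.378 mol
n(O2) = PV/RT = (1510 × 315) / (62.36 × 454) = 16.80 mol
For 4.378 mol C2H2, stoichiometry requires (5/2) × 4.378 = 10.95 mol O2; 16.80 mol is available, so C2H2 is limiting.
n(CO2) = (4/2) × 4.378 = 8.756 mol
V(CO2) = nRT/P = 8.756 × 62.36 × 412.15 / 20800 = 10.82 L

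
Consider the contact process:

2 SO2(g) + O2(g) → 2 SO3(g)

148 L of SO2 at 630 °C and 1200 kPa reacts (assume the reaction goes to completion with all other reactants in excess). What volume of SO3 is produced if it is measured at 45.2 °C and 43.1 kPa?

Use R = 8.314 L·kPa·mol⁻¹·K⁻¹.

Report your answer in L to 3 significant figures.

n(SO2) = PV/RT = (1200 × 148) / (8.314 × 903.15) = 23.65 mol
n(SO3) = (2/2) × 23.65 = 23.65 mol
V = nRT/P = 23.65 × 8.314 × 318.35 / 43.1 = 1452 L

1450 L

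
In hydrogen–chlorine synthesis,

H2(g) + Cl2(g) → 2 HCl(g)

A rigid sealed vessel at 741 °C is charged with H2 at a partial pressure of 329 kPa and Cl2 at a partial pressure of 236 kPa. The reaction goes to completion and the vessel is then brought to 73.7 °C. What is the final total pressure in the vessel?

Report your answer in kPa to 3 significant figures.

193 kPa

At constant V, partial pressures at 741 °C are proportional to moles, so apply stoichiometry directly to pressures.
P(Cl2) required for 329 kPa of H2 = (1/1) × 329 = 329.0 kPa; available 236 kPa, so Cl2 is limiting.
P(H2) remaining = 329 − (1/1) × 236 = 93.00 kPa
P(gaseous products) = (2)/1 × 236 = 472.0 kPa
P_total at 741 °C = 93.00 + 472.0 = 565.0 kPa
Scaling to 73.7 °C: P = 565.0 × 346.85/1014.15 = 193.2 kPa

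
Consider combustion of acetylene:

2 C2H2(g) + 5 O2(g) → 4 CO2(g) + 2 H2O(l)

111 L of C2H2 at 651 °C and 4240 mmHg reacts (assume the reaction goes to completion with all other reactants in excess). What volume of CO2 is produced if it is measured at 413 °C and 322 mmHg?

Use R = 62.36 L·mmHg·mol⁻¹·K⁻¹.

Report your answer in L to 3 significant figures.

n(C2H2) = PV/RT = (4240 × 111) / (62.36 × 924.15) = 8.167 mol
n(CO2) = (4/2) × 8.167 = 16.33 mol
V = nRT/P = 16.33 × 62.36 × 686.15 / 322 = 2170 L

2170 L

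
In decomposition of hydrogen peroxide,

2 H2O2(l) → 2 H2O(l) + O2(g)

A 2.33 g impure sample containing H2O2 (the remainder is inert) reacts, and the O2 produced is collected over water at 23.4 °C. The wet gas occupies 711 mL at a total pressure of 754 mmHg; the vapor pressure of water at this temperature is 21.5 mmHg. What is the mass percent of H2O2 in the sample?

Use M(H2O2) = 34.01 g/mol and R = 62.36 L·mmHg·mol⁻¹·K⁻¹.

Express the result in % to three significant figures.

82.2 %

P(O2) = 754 − 21.5 = 732.5 mmHg
n(O2) = PV/RT = (732.5 × 0.7110) / (62.36 × 296.55) = 0.02816 mol
n(H2O2) = (2/1) × 0.02816 = 0.05632 mol
m(H2O2) = 0.05632 × 34.01 = 1.915 g
%H2O2 = 1.915 / 2.33 × 100 = 82.19%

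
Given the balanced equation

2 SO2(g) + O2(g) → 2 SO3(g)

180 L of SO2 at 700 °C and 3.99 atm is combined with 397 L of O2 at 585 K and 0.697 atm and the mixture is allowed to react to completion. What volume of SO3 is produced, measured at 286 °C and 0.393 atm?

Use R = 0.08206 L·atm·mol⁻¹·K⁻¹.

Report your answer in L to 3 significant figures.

1050 L

n(SO2) = PV/RT = (3.99 × 180) / (0.08206 × 973.15) = 8.994 mol
n(O2) = PV/RT = (0.697 × 397) / (0.08206 × 585) = 5.764 mol
For 8.994 mol SO2, stoichiometry requires (1/2) × 8.994 = 4.497 mol O2; 5.764 mol is available, so SO2 is limiting.
n(SO3) = (2/2) × 8.994 = 8.994 mol
V(SO3) = nRT/P = 8.994 × 0.08206 × 559.15 / 0.393 = 1050 L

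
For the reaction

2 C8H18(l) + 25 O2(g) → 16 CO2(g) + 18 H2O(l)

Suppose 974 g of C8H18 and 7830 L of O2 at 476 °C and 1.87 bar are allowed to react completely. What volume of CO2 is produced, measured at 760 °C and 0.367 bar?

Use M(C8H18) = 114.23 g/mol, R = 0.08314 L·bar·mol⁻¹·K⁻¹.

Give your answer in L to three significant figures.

n(C8H18) = 974 / 114.23 = 8.527 mol
n(O2) = PV/RT = (1.87 × 7830) / (0.08314 × 749.15) = 235.1 mol
For 8.527 mol C8H18, stoichiometry requires (25/2) × 8.527 = 106.6 mol O2; 235.1 mol is available, so C8H18 is limiting.
n(CO2) = (16/2) × 8.527 = 68.22 mol
V(CO2) = nRT/P = 68.22 × 0.08314 × 1033.15 / 0.367 = 15970 L

16000 L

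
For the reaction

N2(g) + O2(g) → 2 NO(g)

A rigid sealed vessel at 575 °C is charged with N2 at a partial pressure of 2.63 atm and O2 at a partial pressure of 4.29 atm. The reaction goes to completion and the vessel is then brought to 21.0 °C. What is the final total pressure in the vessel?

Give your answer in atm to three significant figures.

Because the vessel is rigid and T is held at 575 °C, work the stoichiometry in partial pressures (P_i = n_iRT/V).
P(O2) required for 2.63 atm of N2 = (1/1) × 2.63 = 2.630 atm; available 4.29 atm, so N2 is limiting.
P(O2) remaining = 4.29 − (1/1) × 2.63 = 1.660 atm
P(gaseous products) = (2)/1 × 2.63 = 5.260 atm
P_total at 575 °C = 1.660 + 5.260 = 6.920 atm
Scaling to 21.0 °C: P = 6.920 × 294.15/848.15 = 2.400 atm

2.40 atm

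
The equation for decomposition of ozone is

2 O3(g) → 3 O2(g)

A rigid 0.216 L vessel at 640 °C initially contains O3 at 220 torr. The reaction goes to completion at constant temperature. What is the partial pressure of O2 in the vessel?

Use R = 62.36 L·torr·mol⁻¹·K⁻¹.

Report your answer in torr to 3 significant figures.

330 torr

n(O3)₀ = PV/RT = (220 × 0.216) / (62.36 × 913.15) = 0.0008345 mol
n(O2) = (3/2) × 0.0008345 = 0.001252 mol
P(O2) = nRT/V = 0.001252 × 62.36 × 913.15 / 0.216 = 330.1 torr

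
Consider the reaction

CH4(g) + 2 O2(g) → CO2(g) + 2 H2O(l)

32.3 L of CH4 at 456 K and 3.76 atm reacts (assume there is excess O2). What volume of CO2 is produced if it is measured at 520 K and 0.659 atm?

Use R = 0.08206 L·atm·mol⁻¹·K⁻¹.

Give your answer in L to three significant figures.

210 L

n(CH4) = PV/RT = (3.76 × 32.3) / (0.08206 × 456) = 3.246 mol
n(CO2) = (1/1) × 3.246 = 3.246 mol
V = nRT/P = 3.246 × 0.08206 × 520 / 0.659 = 210.2 L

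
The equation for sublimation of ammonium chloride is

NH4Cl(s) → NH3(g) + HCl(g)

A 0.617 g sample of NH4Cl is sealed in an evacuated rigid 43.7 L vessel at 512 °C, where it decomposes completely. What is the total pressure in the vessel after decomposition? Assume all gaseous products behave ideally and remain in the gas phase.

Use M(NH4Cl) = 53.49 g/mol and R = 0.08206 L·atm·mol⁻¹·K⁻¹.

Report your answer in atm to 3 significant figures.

n(NH4Cl) = 0.617 / 53.49 = 0.01153 mol
n(gas produced) = (2/1) × 0.01153 = 0.02306 mol
P = nRT/V = 0.02306 × 0.08206 × 785.15 / 43.7 = 0.03400 atm

0.0340 atm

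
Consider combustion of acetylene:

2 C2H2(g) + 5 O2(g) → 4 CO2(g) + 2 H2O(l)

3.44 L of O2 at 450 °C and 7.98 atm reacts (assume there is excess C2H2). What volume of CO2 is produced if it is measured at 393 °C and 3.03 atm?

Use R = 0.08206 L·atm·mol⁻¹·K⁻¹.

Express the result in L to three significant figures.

6.68 L

n(O2) = PV/RT = (7.98 × 3.44) / (0.08206 × 723.15) = 0.4626 mol
n(CO2) = (4/5) × 0.4626 = 0.3701 mol
V = nRT/P = 0.3701 × 0.08206 × 666.15 / 3.03 = 6.677 L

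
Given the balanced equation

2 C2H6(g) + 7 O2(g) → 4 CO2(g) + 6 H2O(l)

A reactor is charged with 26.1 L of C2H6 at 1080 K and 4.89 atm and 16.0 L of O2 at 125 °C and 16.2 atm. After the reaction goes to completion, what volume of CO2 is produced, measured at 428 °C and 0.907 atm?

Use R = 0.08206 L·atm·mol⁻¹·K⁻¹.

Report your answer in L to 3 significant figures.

183 L

n(C2H6) = PV/RT = (4.89 × 26.1) / (0.08206 × 1080) = 1.440 mol
n(O2) = PV/RT = (16.2 × 16.0) / (0.08206 × 398.15) = 7.933 mol
For 1.440 mol C2H6, stoichiometry requires (7/2) × 1.440 = 5.040 mol O2; 7.933 mol is available, so C2H6 is limiting.
n(CO2) = (4/2) × 1.440 = 2.880 mol
V(CO2) = nRT/P = 2.880 × 0.08206 × 701.15 / 0.907 = 182.7 L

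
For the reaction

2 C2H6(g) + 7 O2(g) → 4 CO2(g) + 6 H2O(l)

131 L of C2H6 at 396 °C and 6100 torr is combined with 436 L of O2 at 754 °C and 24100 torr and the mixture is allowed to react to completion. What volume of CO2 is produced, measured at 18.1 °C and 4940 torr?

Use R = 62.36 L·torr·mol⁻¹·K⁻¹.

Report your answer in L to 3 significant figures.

n(C2H6) = PV/RT = (6100 × 131) / (62.36 × 669.15) = 19.15 mol
n(O2) = PV/RT = (24100 × 436) / (62.36 × 1027.15) = 164.0 mol
For 19.15 mol C2H6, stoichiometry requires (7/2) × 19.15 = 67.02 mol O2; 164.0 mol is available, so C2H6 is limiting.
n(CO2) = (4/2) × 19.15 = 38.30 mol
V(CO2) = nRT/P = 38.30 × 62.36 × 291.25 / 4940 = 140.8 L

141 L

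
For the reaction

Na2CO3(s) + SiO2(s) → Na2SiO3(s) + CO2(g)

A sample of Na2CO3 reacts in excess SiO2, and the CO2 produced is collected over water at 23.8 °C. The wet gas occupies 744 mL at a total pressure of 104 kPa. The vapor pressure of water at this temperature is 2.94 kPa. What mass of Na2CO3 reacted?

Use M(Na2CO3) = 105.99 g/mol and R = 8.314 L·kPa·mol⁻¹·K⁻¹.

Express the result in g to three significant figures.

3.23 g

P(CO2) = 104 − 2.94 = 101.1 kPa
n(CO2) = PV/RT = (101.1 × 0.7440) / (8.314 × 296.95) = 0.03047 mol
n(Na2CO3) = (1/1) × 0.03047 = 0.03047 mol
m(Na2CO3) = 0.03047 × 105.99 = 3.230 g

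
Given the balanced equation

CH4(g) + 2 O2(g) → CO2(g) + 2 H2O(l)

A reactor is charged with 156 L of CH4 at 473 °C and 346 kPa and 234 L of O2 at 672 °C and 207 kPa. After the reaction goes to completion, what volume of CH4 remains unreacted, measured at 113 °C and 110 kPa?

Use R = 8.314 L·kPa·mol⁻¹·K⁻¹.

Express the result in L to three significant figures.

n(CH4) = PV/RT = (346 × 156) / (8.314 × 746.15) = 8.701 mol
n(O2) = PV/RT = (207 × 234) / (8.314 × 945.15) = 6.164 mol
For 8.701 mol CH4, stoichiometry requires (2/1) × 8.701 = 17.40 mol O2; 6.164 mol is available, so O2 is limiting.
n(CH4) consumed = (1/2) × 6.164 = 3.082 mol; remaining = 8.701 − 3.082 = 5.619 mol
V(CH4) = nRT/P = 5.619 × 8.314 × 386.15 / 110 = 164.0 L

164 L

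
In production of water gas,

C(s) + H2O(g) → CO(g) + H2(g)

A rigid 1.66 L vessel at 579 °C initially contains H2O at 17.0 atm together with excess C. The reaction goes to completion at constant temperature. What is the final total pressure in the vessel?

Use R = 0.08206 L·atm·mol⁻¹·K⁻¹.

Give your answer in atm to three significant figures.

34.0 atm

At constant T and V, P ∝ n(gas): 1 mol gas → 2 mol gas.
P_final = (2/1) × 17.0 = 34.00 atm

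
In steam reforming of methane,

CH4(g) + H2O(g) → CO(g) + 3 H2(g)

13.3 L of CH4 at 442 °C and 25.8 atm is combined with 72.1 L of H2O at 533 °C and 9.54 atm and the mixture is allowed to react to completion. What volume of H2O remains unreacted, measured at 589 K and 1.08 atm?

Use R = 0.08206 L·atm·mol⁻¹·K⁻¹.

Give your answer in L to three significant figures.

204 L

n(CH4) = PV/RT = (25.8 × 13.3) / (0.08206 × 715.15) = 5.847 mol
n(H2O) = PV/RT = (9.54 × 72.1) / (0.08206 × 806.15) = 10.40 mol
For 5.847 mol CH4, stoichiometry requires (1/1) × 5.847 = 5.847 mol H2O; 10.40 mol is available, so CH4 is limiting.
n(H2O) consumed = (1/1) × 5.847 = 5.847 mol; remaining = 10.40 − 5.847 = 4.553 mol
V(H2O) = nRT/P = 4.553 × 0.08206 × 589 / 1.08 = 203.8 L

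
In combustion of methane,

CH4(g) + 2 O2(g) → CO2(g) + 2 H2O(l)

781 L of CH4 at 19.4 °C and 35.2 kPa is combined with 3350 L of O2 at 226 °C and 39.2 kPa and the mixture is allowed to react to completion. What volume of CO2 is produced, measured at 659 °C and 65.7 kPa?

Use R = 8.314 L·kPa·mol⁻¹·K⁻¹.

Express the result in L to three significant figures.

1330 L

n(CH4) = PV/RT = (35.2 × 781) / (8.314 × 292.55) = 11.30 mol
n(O2) = PV/RT = (39.2 × 3350) / (8.314 × 499.15) = 31.64 mol
For 11.30 mol CH4, stoichiometry requires (2/1) × 11.30 = 22.60 mol O2; 31.64 mol is available, so CH4 is limiting.
n(CO2) = (1/1) × 11.30 = 11.30 mol
V(CO2) = nRT/P = 11.30 × 8.314 × 932.15 / 65.7 = 1333 L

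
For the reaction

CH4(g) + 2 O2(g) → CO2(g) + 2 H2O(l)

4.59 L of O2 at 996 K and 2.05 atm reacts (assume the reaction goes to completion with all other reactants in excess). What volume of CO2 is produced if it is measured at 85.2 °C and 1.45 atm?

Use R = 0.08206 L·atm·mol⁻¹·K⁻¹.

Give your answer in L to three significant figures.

1.17 L

n(O2) = PV/RT = (2.05 × 4.59) / (0.08206 × 996) = 0.1151 mol
n(CO2) = (1/2) × 0.1151 = 0.05755 mol
V = nRT/P = 0.05755 × 0.08206 × 358.35 / 1.45 = 1.167 L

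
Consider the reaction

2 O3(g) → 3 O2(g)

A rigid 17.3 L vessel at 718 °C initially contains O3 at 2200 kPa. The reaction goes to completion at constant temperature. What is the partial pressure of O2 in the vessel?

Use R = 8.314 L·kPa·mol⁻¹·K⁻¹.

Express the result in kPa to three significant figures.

n(O3)₀ = PV/RT = (2200 × 17.3) / (8.314 × 991.15) = 4.619 mol
n(O2) = (3/2) × 4.619 = 6.928 mol
P(O2) = nRT/V = 6.928 × 8.314 × 991.15 / 17.3 = 3300 kPa

3300 kPa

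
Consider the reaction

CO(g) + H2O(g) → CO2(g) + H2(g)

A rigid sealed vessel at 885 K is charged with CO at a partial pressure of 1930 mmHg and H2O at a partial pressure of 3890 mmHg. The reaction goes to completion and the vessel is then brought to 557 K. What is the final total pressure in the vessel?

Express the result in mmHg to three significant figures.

3660 mmHg

With V and T fixed, P_i ∝ n_i, so the mole ratios apply directly to partial pressures at 885 K.
P(H2O) required for 1930 mmHg of CO = (1/1) × 1930 = 1930 mmHg; available 3890 mmHg, so CO is limiting.
P(H2O) remaining = 3890 − (1/1) × 1930 = 1960 mmHg
P(gaseous products) = (1+1)/1 × 1930 = 3860 mmHg
P_total at 885 K = 1960 + 3860 = 5820 mmHg
Scaling to 557 K: P = 5820 × 557/885 = 3663 mmHg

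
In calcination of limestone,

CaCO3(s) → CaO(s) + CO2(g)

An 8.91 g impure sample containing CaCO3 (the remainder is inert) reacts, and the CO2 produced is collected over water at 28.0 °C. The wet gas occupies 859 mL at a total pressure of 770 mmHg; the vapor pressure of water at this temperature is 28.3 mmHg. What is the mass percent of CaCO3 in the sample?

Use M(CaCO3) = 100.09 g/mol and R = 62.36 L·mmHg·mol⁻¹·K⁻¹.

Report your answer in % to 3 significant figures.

38.1 %

P(CO2) = 770 − 28.3 = 741.7 mmHg
n(CO2) = PV/RT = (741.7 × 0.8590) / (62.36 × 301.15) = 0.03393 mol
n(CaCO3) = (1/1) × 0.03393 = 0.03393 mol
m(CaCO3) = 0.03393 × 100.09 = 3.396 g
%CaCO3 = 3.396 / 8.91 × 100 = 38.11%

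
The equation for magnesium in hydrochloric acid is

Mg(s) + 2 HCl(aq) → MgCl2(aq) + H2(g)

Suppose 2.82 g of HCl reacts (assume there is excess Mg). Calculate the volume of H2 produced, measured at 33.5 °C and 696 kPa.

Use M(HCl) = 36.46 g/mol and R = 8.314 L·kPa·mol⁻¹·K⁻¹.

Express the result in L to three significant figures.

n(HCl) = 2.820 / 36.46 = 0.07735 mol
n(H2) = (1/2) × 0.07735 = 0.03868 mol
V = nRT/P = 0.03868 × 8.314 × 306.65 / 696 = 0.1417 L

0.142 L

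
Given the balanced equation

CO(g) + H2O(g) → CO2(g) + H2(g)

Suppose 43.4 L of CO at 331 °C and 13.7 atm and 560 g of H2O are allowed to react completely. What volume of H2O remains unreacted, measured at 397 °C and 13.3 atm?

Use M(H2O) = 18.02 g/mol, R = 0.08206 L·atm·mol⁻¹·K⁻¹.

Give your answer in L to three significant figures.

78.9 L

n(CO) = PV/RT = (13.7 × 43.4) / (0.08206 × 604.15) = 11.99 mol
n(H2O) = 560 / 18.02 = 31.08 mol
For 11.99 mol CO, stoichiometry requires (1/1) × 11.99 = 11.99 mol H2O; 31.08 mol is available, so CO is limiting.
n(H2O) consumed = (1/1) × 11.99 = 11.99 mol; remaining = 31.08 − 11.99 = 19.09 mol
V(H2O) = nRT/P = 19.09 × 0.08206 × 670.15 / 13.3 = 78.93 L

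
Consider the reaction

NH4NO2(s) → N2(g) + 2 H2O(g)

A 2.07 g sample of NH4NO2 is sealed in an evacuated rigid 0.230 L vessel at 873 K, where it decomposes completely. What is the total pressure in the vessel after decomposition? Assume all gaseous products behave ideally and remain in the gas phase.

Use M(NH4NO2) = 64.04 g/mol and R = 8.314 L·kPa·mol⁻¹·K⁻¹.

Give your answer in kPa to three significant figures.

n(NH4NO2) = 2.07 / 64.04 = 0.03232 mol
n(gas produced) = (3/1) × 0.03232 = 0.09696 mol
P = nRT/V = 0.09696 × 8.314 × 873 / 0.230 = 3060 kPa

3060 kPa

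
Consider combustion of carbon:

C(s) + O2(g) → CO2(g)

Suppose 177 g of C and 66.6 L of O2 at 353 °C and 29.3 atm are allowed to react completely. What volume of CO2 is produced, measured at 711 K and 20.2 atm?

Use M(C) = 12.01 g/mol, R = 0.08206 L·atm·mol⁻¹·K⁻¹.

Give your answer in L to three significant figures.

n(C) = 177 / 12.01 = 14.74 mol
n(O2) = PV/RT = (29.3 × 66.6) / (0.08206 × 626.15) = 37.98 mol
For 14.74 mol C, stoichiometry requires (1/1) × 14.74 = 14.74 mol O2; 37.98 mol is available, so C is limiting.
n(CO2) = (1/1) × 14.74 = 14.74 mol
V(CO2) = nRT/P = 14.74 × 0.08206 × 711 / 20.2 = 42.57 L

42.6 L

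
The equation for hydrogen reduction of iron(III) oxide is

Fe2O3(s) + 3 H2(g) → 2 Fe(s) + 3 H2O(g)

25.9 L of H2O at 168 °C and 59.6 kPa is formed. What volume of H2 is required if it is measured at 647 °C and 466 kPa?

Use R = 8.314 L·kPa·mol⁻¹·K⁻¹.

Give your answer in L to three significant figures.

6.91 L

n(H2O) = PV/RT = (59.6 × 25.9) / (8.314 × 441.15) = 0.4209 mol
n(H2) = (3/3) × 0.4209 = 0.4209 mol
V = nRT/P = 0.4209 × 8.314 × 920.15 / 466 = 6.910 L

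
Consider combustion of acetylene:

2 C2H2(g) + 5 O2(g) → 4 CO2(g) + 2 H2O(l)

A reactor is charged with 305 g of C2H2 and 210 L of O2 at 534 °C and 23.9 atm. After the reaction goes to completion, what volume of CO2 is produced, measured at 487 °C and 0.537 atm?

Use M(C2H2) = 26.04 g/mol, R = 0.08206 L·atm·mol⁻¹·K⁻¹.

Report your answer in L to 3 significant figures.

n(C2H2) = 305 / 26.04 = 11.71 mol
n(O2) = PV/RT = (23.9 × 210) / (0.08206 × 807.15) = 75.78 mol
For 11.71 mol C2H2, stoichiometry requires (5/2) × 11.71 = 29.28 mol O2; 75.78 mol is available, so C2H2 is limiting.
n(CO2) = (4/2) × 11.71 = 23.42 mol
V(CO2) = nRT/P = 23.42 × 0.08206 × 760.15 / 0.537 = 2720 L

2720 L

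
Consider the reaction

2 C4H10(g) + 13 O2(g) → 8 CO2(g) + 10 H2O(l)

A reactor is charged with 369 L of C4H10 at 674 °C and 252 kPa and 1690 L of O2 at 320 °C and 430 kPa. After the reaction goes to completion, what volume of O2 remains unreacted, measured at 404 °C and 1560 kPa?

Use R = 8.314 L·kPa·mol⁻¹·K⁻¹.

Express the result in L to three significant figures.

255 L

n(C4H10) = PV/RT = (252 × 369) / (8.314 × 947.15) = 11.81 mol
n(O2) = PV/RT = (430 × 1690) / (8.314 × 593.15) = 147.4 mol
For 11.81 mol C4H10, stoichiometry requires (13/2) × 11.81 = 76.77 mol O2; 147.4 mol is available, so C4H10 is limiting.
n(O2) consumed = (13/2) × 11.81 = 76.77 mol; remaining = 147.4 − 76.77 = 70.63 mol
V(O2) = nRT/P = 70.63 × 8.314 × 677.15 / 1560 = 254.9 L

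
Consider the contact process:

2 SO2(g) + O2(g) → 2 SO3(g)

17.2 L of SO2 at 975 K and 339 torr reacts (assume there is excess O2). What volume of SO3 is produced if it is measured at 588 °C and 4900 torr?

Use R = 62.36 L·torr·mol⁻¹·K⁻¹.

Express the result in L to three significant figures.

1.05 L

n(SO2) = PV/RT = (339 × 17.2) / (62.36 × 975) = 0.09590 mol
n(SO3) = (2/2) × 0.09590 = 0.09590 mol
V = nRT/P = 0.09590 × 62.36 × 861.15 / 4900 = 1.051 L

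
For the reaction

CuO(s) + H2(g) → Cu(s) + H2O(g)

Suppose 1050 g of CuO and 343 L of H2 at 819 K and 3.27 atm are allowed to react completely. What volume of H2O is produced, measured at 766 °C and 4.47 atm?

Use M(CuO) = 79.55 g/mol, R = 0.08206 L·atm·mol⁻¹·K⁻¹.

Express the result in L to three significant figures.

n(CuO) = 1050 / 79.55 = 13.20 mol
n(H2) = PV/RT = (3.27 × 343) / (0.08206 × 819) = 16.69 mol
For 13.20 mol CuO, stoichiometry requires (1/1) × 13.20 = 13.20 mol H2; 16.69 mol is available, so CuO is limiting.
n(H2O) = (1/1) × 13.20 = 13.20 mol
V(H2O) = nRT/P = 13.20 × 0.08206 × 1039.15 / 4.47 = 251.8 L

252 L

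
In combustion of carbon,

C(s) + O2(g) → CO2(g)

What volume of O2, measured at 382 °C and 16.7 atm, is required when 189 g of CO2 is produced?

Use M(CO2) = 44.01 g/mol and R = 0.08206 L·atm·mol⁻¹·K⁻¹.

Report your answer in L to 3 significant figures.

n(CO2) = 189.0 / 44.01 = 4.294 mol
n(O2) = (1/1) × 4.294 = 4.294 mol
V = nRT/P = 4.294 × 0.08206 × 655.15 / 16.7 = 13.82 L

13.8 L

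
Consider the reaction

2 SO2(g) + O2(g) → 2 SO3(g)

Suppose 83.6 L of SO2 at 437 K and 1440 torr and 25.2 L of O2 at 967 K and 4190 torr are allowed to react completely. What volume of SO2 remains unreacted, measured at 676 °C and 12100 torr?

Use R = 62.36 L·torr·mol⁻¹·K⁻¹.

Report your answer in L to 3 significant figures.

n(SO2) = PV/RT = (1440 × 83.6) / (62.36 × 437) = 4.418 mol
n(O2) = PV/RT = (4190 × 25.2) / (62.36 × 967) = 1.751 mol
For 4.418 mol SO2, stoichiometry requires (1/2) × 4.418 = 2.209 mol O2; 1.751 mol is available, so O2 is limiting.
n(SO2) consumed = (2/1) × 1.751 = 3.502 mol; remaining = 4.418 − 3.502 = 0.9160 mol
V(SO2) = nRT/P = 0.9160 × 62.36 × 949.15 / 12100 = 4.481 L

4.48 L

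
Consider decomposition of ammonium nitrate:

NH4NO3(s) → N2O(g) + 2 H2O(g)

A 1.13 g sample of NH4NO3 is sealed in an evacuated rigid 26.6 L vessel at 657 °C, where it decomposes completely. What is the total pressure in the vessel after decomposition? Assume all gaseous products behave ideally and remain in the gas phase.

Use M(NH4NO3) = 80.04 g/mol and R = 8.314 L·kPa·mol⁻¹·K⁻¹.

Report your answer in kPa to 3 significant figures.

12.3 kPa

n(NH4NO3) = 1.13 / 80.04 = 0.01412 mol
n(gas produced) = (3/1) × 0.01412 = 0.04236 mol
P = nRT/V = 0.04236 × 8.314 × 930.15 / 26.6 = 12.32 kPa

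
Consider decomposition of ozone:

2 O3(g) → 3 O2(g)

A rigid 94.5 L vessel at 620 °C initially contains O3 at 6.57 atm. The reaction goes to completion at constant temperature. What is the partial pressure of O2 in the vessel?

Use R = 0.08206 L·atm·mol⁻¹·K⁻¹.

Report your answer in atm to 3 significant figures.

9.86 atm

n(O3)₀ = PV/RT = (6.57 × 94.5) / (0.08206 × 893.15) = 8.471 mol
n(O2) = (3/2) × 8.471 = 12.71 mol
P(O2) = nRT/V = 12.71 × 0.08206 × 893.15 / 94.5 = 9.858 atm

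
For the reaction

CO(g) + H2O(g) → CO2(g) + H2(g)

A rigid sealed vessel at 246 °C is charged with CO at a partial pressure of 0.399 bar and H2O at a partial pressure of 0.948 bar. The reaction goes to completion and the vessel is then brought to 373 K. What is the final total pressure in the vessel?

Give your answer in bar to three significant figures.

0.968 bar

At constant V, partial pressures at 246 °C are proportional to moles, so apply stoichiometry directly to pressures.
P(H2O) required for 0.399 bar of CO = (1/1) × 0.399 = 0.3990 bar; available 0.948 bar, so CO is limiting.
P(H2O) remaining = 0.948 − (1/1) × 0.399 = 0.5490 bar
P(gaseous products) = (1+1)/1 × 0.399 = 0.7980 bar
P_total at 246 °C = 0.5490 + 0.7980 = 1.347 bar
Scaling to 373 K: P = 1.347 × 373/519.15 = 0.9678 bar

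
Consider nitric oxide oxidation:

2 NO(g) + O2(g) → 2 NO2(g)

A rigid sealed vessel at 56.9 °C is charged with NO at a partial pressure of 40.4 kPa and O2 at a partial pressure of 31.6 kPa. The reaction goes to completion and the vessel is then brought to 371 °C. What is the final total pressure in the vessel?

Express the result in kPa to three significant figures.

Because the vessel is rigid and T is held at 56.9 °C, work the stoichiometry in partial pressures (P_i = n_iRT/V).
P(O2) required for 40.4 kPa of NO = (1/2) × 40.4 = 20.20 kPa; available 31.6 kPa, so NO is limiting.
P(O2) remaining = 31.6 − (1/2) × 40.4 = 11.40 kPa
P(gaseous products) = (2)/2 × 40.4 = 40.40 kPa
P_total at 56.9 °C = 11.40 + 40.40 = 51.80 kPa
Scaling to 371 °C: P = 51.80 × 644.15/330.05 = 101.1 kPa

101 kPa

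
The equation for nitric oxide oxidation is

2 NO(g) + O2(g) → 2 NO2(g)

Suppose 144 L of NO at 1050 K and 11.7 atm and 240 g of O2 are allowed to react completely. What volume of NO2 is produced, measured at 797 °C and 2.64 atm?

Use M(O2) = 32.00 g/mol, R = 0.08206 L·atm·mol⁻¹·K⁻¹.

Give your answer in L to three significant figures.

499 L

n(NO) = PV/RT = (11.7 × 144) / (0.08206 × 1050) = 19.55 mol
n(O2) = 240 / 32.00 = 7.500 mol
For 19.55 mol NO, stoichiometry requires (1/2) × 19.55 = 9.775 mol O2; 7.500 mol is available, so O2 is limiting.
n(NO2) = (2/1) × 7.500 = 15.00 mol
V(NO2) = nRT/P = 15.00 × 0.08206 × 1070.15 / 2.64 = 499.0 L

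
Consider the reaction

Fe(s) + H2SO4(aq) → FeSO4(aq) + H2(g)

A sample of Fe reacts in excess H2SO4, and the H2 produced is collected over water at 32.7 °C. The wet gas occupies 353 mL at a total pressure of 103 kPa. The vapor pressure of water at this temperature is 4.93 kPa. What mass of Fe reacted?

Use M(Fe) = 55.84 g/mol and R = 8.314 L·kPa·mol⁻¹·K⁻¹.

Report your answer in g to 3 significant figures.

0.760 g

P(H2) = 103 − 4.93 = 98.07 kPa
n(H2) = PV/RT = (98.07 × 0.3530) / (8.314 × 305.85) = 0.01361 mol
n(Fe) = (1/1) × 0.01361 = 0.01361 mol
m(Fe) = 0.01361 × 55.84 = 0.7600 g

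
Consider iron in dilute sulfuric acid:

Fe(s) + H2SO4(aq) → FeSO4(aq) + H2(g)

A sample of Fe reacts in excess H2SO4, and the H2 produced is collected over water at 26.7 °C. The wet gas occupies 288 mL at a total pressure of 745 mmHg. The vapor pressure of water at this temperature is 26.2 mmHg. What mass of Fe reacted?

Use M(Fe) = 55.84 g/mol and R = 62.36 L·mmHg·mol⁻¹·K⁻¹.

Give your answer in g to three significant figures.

P(H2) = 745 − 26.2 = 718.8 mmHg
n(H2) = PV/RT = (718.8 × 0.2880) / (62.36 × 299.85) = 0.01107 mol
n(Fe) = (1/1) × 0.01107 = 0.01107 mol
m(Fe) = 0.01107 × 55.84 = 0.6181 g

0.618 g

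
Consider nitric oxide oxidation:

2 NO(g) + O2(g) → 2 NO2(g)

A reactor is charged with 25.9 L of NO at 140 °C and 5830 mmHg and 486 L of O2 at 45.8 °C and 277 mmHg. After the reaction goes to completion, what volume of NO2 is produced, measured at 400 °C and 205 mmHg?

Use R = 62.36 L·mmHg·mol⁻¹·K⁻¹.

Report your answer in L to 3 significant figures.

n(NO) = PV/RT = (5830 × 25.9) / (62.36 × 413.15) = 5.861 mol
n(O2) = PV/RT = (277 × 486) / (62.36 × 318.95) = 6.768 mol
For 5.861 mol NO, stoichiometry requires (1/2) × 5.861 = 2.930 mol O2; 6.768 mol is available, so NO is limiting.
n(NO2) = (2/2) × 5.861 = 5.861 mol
V(NO2) = nRT/P = 5.861 × 62.36 × 673.15 / 205 = 1200 L

1200 L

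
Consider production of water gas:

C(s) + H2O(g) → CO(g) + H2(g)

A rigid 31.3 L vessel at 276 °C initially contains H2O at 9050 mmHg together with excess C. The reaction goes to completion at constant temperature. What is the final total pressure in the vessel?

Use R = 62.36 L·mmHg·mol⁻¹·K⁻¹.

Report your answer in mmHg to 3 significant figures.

Rigid vessel, constant T ⇒ P scales with total gas moles (1 → 2).
P_final = (2/1) × 9050 = 18100 mmHg

18100 mmHg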